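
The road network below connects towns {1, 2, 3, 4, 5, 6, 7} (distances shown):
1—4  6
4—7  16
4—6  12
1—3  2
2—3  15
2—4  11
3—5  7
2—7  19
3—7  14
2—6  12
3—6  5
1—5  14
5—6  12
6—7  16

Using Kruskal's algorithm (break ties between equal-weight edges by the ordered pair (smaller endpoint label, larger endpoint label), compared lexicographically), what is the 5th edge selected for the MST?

2-4

Kruskal's algorithm — process edges by increasing weight (ties by edge label):
1—3 (2): add. Components now {1,3} {2} {4} {5} {6} {7}
3—6 (5): add. Components now {1,3,6} {2} {4} {5} {7}
1—4 (6): add. Components now {1,3,4,6} {2} {5} {7}
3—5 (7): add. Components now {1,3,4,5,6} {2} {7}
2—4 (11): add. Components now {1,2,3,4,5,6} {7}
2—6 (12): skip — 2 and 6 already connected.
4—6 (12): skip — 4 and 6 already connected.
5—6 (12): skip — 5 and 6 already connected.
1—5 (14): skip — 1 and 5 already connected.
3—7 (14): add. Components now {1,2,3,4,5,6,7}
The 5th edge added is 2—4.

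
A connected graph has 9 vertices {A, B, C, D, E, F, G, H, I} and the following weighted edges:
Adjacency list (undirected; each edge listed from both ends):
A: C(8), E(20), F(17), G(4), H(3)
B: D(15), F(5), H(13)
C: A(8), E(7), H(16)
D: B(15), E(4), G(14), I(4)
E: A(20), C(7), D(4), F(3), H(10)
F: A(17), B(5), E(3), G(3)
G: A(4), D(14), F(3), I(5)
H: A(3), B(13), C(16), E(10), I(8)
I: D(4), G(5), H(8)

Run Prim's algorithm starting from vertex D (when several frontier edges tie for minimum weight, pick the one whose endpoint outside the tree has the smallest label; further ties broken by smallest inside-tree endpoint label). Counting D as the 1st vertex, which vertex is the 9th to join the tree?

C

Grow the tree from D using Prim:
Step 1: cheapest edge leaving the tree is D—E (4); add E.
Step 2: cheapest edge leaving the tree is E—F (3); add F.
Step 3: cheapest edge leaving the tree is F—G (3); add G.
Step 4: cheapest edge leaving the tree is A—G (4); add A.
Step 5: cheapest edge leaving the tree is A—H (3); add H.
Step 6: cheapest edge leaving the tree is D—I (4); add I.
Step 7: cheapest edge leaving the tree is B—F (5); add B.
Step 8: cheapest edge leaving the tree is C—E (7); add C.
Vertex order: D, E, F, G, A, H, I, B, C. The 9th vertex is C.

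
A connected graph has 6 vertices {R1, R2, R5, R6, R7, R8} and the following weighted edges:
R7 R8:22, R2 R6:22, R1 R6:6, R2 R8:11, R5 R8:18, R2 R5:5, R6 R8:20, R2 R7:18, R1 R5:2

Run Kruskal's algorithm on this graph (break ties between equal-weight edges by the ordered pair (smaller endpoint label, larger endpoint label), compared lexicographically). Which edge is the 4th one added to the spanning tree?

R2-R8

Kruskal: consider edges lightest-first.
R1 R5 (2): add. Components now {R7} {R6} {R1,R5} {R2} {R8}
R2 R5 (5): add. Components now {R7} {R6} {R1,R2,R5} {R8}
R1 R6 (6): add. Components now {R7} {R1,R2,R5,R6} {R8}
R2 R8 (11): add. Components now {R7} {R1,R2,R5,R6,R8}
R2 R7 (18): add. Components now {R1,R2,R5,R6,R7,R8}
The 4th edge added is R2 R8.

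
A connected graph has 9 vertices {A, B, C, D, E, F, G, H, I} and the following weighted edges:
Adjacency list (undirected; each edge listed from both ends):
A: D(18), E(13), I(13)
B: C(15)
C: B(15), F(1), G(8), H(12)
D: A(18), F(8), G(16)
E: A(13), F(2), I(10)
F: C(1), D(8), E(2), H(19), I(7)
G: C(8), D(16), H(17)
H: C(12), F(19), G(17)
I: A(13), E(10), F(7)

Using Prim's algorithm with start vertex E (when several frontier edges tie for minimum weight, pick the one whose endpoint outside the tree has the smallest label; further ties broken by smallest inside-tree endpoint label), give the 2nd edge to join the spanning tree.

C-F

Prim, starting at E.
Step 1: frontier [E F 2, E I 10, A E 13] → take E F (2); add F.
Step 2: frontier [E I 10, A E 13, C F 1, F I 7, D F 8, F H 19] → take C F (1); add C.
Step 3: frontier [C G 8, C H 12, B C 15, E I 10, A E 13, F I 7, D F 8, F H 19] → take F I (7); add I.
Step 4: frontier [C G 8, C H 12, B C 15, A E 13, D F 8, F H 19, A I 13] → take D F (8); add D.
Step 5: frontier [C G 8, C H 12, B C 15, D G 16, A D 18, A E 13, F H 19, A I 13] → take C G (8); add G.
Step 6: frontier [C H 12, B C 15, A D 18, A E 13, F H 19, G H 17, A I 13] → take C H (12); add H.
Step 7: frontier [B C 15, A D 18, A E 13, A I 13] → take A E (13); add A.
Step 8: frontier [B C 15] → take B C (15); add B.
The 2nd edge added is C F.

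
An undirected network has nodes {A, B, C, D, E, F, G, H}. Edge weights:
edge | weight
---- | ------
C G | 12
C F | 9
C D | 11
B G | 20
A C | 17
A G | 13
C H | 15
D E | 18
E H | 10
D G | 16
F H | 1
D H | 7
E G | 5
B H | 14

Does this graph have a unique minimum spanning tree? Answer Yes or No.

Sort edges by weight, then run Kruskal:
F H (1): add — endpoints in different components.
E G (5): add — endpoints in different components.
D H (7): add — endpoints in different components.
C F (9): add — endpoints in different components.
E H (10): add — endpoints in different components.
C D (11): skip — C and D already connected.
C G (12): skip — C and G already connected.
A G (13): add — endpoints in different components.
B H (14): add — endpoints in different components.
Every non-tree edge has weight strictly greater than the heaviest edge on the tree path between its endpoints, so the MST is unique.

Yes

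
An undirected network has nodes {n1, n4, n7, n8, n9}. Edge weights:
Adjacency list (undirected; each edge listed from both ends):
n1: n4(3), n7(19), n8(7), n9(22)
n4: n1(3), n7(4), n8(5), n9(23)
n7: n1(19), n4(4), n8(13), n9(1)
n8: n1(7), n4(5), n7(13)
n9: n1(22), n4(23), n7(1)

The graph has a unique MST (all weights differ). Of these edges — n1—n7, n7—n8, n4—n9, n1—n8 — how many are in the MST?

Sort edges by weight, then run Kruskal:
n7—n9 (1): add — endpoints in different components.
n1—n4 (3): add — endpoints in different components.
n4—n7 (4): add — endpoints in different components.
n4—n8 (5): add — endpoints in different components.
MST edge set: {n7—n9, n1—n4, n4—n7, n4—n8}.
Of the listed edges, {} are in the MST → 0.

0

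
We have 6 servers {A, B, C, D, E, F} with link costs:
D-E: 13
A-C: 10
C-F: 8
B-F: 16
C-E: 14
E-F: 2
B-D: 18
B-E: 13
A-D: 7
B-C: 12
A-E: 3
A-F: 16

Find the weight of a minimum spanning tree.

Sort edges by weight, then run Kruskal:
E-F (2): add. Components now {A} {B} {C} {D} {E,F}
A-E (3): add. Components now {A,E,F} {B} {C} {D}
A-D (7): add. Components now {A,D,E,F} {B} {C}
C-F (8): add. Components now {A,C,D,E,F} {B}
A-C (10): skip — A and C already connected.
B-C (12): add. Components now {A,B,C,D,E,F}
MST edges: E-F, A-E, A-D, C-F, B-C; total weight 2+3+7+8+12 = 32.

32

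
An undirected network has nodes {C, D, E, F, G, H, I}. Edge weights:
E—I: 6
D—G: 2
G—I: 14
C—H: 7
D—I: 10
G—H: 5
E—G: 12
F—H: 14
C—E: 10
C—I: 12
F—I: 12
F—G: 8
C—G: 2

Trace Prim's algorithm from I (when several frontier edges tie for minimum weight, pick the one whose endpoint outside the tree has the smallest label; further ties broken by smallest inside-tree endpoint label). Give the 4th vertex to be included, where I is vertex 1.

G

Prim, starting at I.
Step 1: cheapest edge leaving the tree is E—I (6); add E.
Step 2: cheapest edge leaving the tree is C—E (10); add C.
Step 3: cheapest edge leaving the tree is C—G (2); add G.
Step 4: cheapest edge leaving the tree is D—G (2); add D.
Step 5: cheapest edge leaving the tree is G—H (5); add H.
Step 6: cheapest edge leaving the tree is F—G (8); add F.
Vertex order: I, E, C, G, D, H, F. The 4th vertex is G.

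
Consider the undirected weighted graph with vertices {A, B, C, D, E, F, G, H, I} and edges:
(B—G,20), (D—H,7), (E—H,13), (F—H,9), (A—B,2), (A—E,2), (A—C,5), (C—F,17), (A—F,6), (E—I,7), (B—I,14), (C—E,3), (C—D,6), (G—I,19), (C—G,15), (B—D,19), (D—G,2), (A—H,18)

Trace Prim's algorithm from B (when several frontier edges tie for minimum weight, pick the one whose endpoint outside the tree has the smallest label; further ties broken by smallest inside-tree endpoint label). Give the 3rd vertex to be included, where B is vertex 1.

E

Prim, starting at B.
Step 1: cheapest edge leaving the tree is A—B (2); add A.
Step 2: cheapest edge leaving the tree is A—E (2); add E.
Step 3: cheapest edge leaving the tree is C—E (3); add C.
Step 4: cheapest edge leaving the tree is C—D (6); add D.
Step 5: cheapest edge leaving the tree is D—G (2); add G.
Step 6: cheapest edge leaving the tree is A—F (6); add F.
Step 7: cheapest edge leaving the tree is D—H (7); add H.
Step 8: cheapest edge leaving the tree is E—I (7); add I.
Vertex order: B, A, E, C, D, G, F, H, I. The 3rd vertex is E.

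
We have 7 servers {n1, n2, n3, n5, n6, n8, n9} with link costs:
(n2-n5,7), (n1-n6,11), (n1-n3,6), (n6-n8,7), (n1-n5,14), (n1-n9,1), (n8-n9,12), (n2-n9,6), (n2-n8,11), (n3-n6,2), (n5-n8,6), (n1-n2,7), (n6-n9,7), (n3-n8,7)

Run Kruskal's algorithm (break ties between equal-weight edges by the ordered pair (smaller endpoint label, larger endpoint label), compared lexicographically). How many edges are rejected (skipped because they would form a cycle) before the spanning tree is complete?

1

Kruskal's algorithm — process edges by increasing weight (ties by edge label):
n1-n9 (1): add. Components now {n5} {n6} {n8} {n3} {n1,n9} {n2}
n3-n6 (2): add. Components now {n5} {n3,n6} {n8} {n1,n9} {n2}
n1-n3 (6): add. Components now {n5} {n1,n3,n6,n9} {n8} {n2}
n2-n9 (6): add. Components now {n5} {n1,n2,n3,n6,n9} {n8}
n5-n8 (6): add. Components now {n5,n8} {n1,n2,n3,n6,n9}
n1-n2 (7): skip — n1 and n2 already connected.
n2-n5 (7): add. Components now {n1,n2,n3,n5,n6,n8,n9}
Edges rejected before the tree was complete: 1.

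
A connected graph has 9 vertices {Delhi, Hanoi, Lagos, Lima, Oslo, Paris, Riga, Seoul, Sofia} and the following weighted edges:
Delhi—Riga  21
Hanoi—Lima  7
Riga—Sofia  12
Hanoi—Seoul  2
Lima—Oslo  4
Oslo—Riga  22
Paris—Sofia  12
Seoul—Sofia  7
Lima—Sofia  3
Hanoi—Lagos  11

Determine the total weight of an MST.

72

Prim, starting at Lima.
Step 1: cheapest edge leaving the tree is Lima—Sofia (3); add Sofia.
Step 2: cheapest edge leaving the tree is Lima—Oslo (4); add Oslo.
Step 3: cheapest edge leaving the tree is Hanoi—Lima (7); add Hanoi.
Step 4: cheapest edge leaving the tree is Hanoi—Seoul (2); add Seoul.
Step 5: cheapest edge leaving the tree is Hanoi—Lagos (11); add Lagos.
Step 6: cheapest edge leaving the tree is Paris—Sofia (12); add Paris.
Step 7: cheapest edge leaving the tree is Riga—Sofia (12); add Riga.
Step 8: cheapest edge leaving the tree is Delhi—Riga (21); add Delhi.
MST edges: Lima—Sofia, Lima—Oslo, Hanoi—Lima, Hanoi—Seoul, Hanoi—Lagos, Paris—Sofia, Riga—Sofia, Delhi—Riga; total weight 3+4+7+2+11+12+12+21 = 72.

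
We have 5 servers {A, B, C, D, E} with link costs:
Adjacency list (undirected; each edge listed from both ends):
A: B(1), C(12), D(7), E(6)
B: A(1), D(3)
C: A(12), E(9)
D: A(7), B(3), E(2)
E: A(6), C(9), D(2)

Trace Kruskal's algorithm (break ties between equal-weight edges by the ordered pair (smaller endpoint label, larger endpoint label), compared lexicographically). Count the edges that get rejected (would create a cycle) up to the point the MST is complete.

Sort edges by weight, then run Kruskal:
A—B (1): add — endpoints in different components.
D—E (2): add — endpoints in different components.
B—D (3): add — endpoints in different components.
A—E (6): skip — A and E already connected.
A—D (7): skip — A and D already connected.
C—E (9): add — endpoints in different components.
Edges rejected before the tree was complete: 2.

2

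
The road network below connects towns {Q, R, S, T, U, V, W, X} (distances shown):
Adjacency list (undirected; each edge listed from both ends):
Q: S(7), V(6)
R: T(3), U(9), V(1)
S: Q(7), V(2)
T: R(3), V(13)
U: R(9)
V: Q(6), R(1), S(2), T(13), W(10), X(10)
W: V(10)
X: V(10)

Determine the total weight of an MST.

41

Prim, starting at R.
Step 1: frontier [R—V 1, R—T 3, R—U 9] → take R—V (1); add V.
Step 2: frontier [R—T 3, R—U 9, S—V 2, Q—V 6, V—W 10, V—X 10, T—V 13] → take S—V (2); add S.
Step 3: frontier [R—T 3, R—U 9, Q—S 7, Q—V 6, V—W 10, V—X 10, T—V 13] → take R—T (3); add T.
Step 4: frontier [R—U 9, Q—S 7, Q—V 6, V—W 10, V—X 10] → take Q—V (6); add Q.
Step 5: frontier [R—U 9, V—W 10, V—X 10] → take R—U (9); add U.
Step 6: frontier [V—W 10, V—X 10] → take V—W (10); add W.
Step 7: frontier [V—X 10] → take V—X (10); add X.
MST edges: R—V, S—V, R—T, Q—V, R—U, V—W, V—X; total weight 1+2+3+6+9+10+10 = 41.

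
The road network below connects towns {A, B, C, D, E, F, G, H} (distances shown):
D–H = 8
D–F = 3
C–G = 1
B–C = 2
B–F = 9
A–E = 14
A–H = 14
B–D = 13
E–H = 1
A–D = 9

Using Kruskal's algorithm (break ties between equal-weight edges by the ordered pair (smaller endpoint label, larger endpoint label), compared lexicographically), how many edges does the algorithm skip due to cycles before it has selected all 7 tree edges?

Kruskal: consider edges lightest-first.
C–G (1): add — endpoints in different components.
E–H (1): add — endpoints in different components.
B–C (2): add — endpoints in different components.
D–F (3): add — endpoints in different components.
D–H (8): add — endpoints in different components.
A–D (9): add — endpoints in different components.
B–F (9): add — endpoints in different components.
Edges rejected before the tree was complete: 0.

0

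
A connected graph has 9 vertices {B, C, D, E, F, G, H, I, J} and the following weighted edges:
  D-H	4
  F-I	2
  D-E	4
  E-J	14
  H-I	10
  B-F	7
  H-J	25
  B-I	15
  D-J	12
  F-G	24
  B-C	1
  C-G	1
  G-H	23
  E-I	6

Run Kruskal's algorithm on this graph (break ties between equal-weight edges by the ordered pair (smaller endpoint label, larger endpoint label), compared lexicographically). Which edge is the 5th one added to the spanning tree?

D-H

Kruskal: consider edges lightest-first.
B-C (1): add — endpoints in different components.
C-G (1): add — endpoints in different components.
F-I (2): add — endpoints in different components.
D-E (4): add — endpoints in different components.
D-H (4): add — endpoints in different components.
E-I (6): add — endpoints in different components.
B-F (7): add — endpoints in different components.
H-I (10): skip — H and I already connected.
D-J (12): add — endpoints in different components.
The 5th edge added is D-H.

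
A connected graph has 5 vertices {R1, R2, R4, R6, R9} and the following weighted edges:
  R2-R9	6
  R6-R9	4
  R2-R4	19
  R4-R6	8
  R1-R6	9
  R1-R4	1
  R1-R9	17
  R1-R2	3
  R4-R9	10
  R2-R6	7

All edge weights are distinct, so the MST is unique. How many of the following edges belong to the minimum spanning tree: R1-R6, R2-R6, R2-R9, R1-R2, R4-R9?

2

Sort edges by weight, then run Kruskal:
R1-R4 (1): add. Components now {R2} {R1,R4} {R9} {R6}
R1-R2 (3): add. Components now {R1,R2,R4} {R9} {R6}
R6-R9 (4): add. Components now {R1,R2,R4} {R6,R9}
R2-R9 (6): add. Components now {R1,R2,R4,R6,R9}
MST edge set: {R1-R4, R1-R2, R6-R9, R2-R9}.
Of the listed edges, {R2-R9, R1-R2} are in the MST → 2.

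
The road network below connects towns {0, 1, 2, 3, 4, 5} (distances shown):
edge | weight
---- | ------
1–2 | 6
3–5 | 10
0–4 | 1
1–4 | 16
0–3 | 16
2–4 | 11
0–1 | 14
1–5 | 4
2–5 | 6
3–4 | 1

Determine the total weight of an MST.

Kruskal: consider edges lightest-first.
0–4 (1): add — endpoints in different components.
3–4 (1): add — endpoints in different components.
1–5 (4): add — endpoints in different components.
1–2 (6): add — endpoints in different components.
2–5 (6): skip — 2 and 5 already connected.
3–5 (10): add — endpoints in different components.
MST edges: 0–4, 3–4, 1–5, 1–2, 3–5; total weight 1+1+4+6+10 = 22.

22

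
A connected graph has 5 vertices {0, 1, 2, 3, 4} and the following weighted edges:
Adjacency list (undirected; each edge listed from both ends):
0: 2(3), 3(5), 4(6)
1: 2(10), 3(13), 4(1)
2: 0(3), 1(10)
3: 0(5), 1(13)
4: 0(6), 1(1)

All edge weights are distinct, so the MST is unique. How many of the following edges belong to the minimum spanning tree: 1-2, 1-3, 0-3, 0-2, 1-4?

Kruskal's algorithm — process edges by increasing weight (ties by edge label):
1-4 (1): add. Components now {0} {1,4} {2} {3}
0-2 (3): add. Components now {0,2} {1,4} {3}
0-3 (5): add. Components now {0,2,3} {1,4}
0-4 (6): add. Components now {0,1,2,3,4}
MST edge set: {1-4, 0-2, 0-3, 0-4}.
Of the listed edges, {0-3, 0-2, 1-4} are in the MST → 3.

3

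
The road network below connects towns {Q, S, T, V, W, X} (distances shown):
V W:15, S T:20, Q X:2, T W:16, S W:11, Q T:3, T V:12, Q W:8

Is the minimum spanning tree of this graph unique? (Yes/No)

Yes

Kruskal's algorithm — process edges by increasing weight (ties by edge label):
Q X (2): add — endpoints in different components.
Q T (3): add — endpoints in different components.
Q W (8): add — endpoints in different components.
S W (11): add — endpoints in different components.
T V (12): add — endpoints in different components.
Every non-tree edge has weight strictly greater than the heaviest edge on the tree path between its endpoints, so the MST is unique.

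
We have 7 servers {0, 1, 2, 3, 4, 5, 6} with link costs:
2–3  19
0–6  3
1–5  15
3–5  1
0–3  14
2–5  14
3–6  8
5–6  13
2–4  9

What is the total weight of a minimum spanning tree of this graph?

50

Kruskal's algorithm — process edges by increasing weight (ties by edge label):
3–5 (1): add. Components now {0} {1} {2} {3,5} {4} {6}
0–6 (3): add. Components now {0,6} {1} {2} {3,5} {4}
3–6 (8): add. Components now {0,3,5,6} {1} {2} {4}
2–4 (9): add. Components now {0,3,5,6} {1} {2,4}
5–6 (13): skip — 5 and 6 already connected.
0–3 (14): skip — 0 and 3 already connected.
2–5 (14): add. Components now {0,2,3,4,5,6} {1}
1–5 (15): add. Components now {0,1,2,3,4,5,6}
MST edges: 3–5, 0–6, 3–6, 2–4, 2–5, 1–5; total weight 1+3+8+9+14+15 = 50.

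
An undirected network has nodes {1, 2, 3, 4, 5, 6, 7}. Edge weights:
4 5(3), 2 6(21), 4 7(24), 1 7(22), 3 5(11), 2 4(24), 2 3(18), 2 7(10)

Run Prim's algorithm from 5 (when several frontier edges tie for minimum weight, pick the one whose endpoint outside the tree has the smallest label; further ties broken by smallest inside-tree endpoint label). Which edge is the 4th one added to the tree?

2-7

Prim's algorithm from 5:
Step 1: cheapest edge leaving the tree is 4 5 (3); add 4.
Step 2: cheapest edge leaving the tree is 3 5 (11); add 3.
Step 3: cheapest edge leaving the tree is 2 3 (18); add 2.
Step 4: cheapest edge leaving the tree is 2 7 (10); add 7.
Step 5: cheapest edge leaving the tree is 2 6 (21); add 6.
Step 6: cheapest edge leaving the tree is 1 7 (22); add 1.
The 4th edge added is 2 7.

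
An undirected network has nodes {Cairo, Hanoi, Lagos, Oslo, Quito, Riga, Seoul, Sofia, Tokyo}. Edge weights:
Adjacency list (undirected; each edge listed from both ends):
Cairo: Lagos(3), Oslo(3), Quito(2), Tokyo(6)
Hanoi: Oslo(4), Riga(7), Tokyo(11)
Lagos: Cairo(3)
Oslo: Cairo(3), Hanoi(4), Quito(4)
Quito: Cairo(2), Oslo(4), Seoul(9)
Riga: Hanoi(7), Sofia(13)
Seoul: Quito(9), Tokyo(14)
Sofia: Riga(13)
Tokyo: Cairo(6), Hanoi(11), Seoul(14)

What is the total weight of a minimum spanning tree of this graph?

Kruskal: consider edges lightest-first.
Cairo Quito (2): add — endpoints in different components.
Cairo Lagos (3): add — endpoints in different components.
Cairo Oslo (3): add — endpoints in different components.
Hanoi Oslo (4): add — endpoints in different components.
Oslo Quito (4): skip — Oslo and Quito already connected.
Cairo Tokyo (6): add — endpoints in different components.
Hanoi Riga (7): add — endpoints in different components.
Quito Seoul (9): add — endpoints in different components.
Hanoi Tokyo (11): skip — Hanoi and Tokyo already connected.
Riga Sofia (13): add — endpoints in different components.
MST edges: Cairo Quito, Cairo Lagos, Cairo Oslo, Hanoi Oslo, Cairo Tokyo, Hanoi Riga, Quito Seoul, Riga Sofia; total weight 2+3+3+4+6+7+9+13 = 47.

47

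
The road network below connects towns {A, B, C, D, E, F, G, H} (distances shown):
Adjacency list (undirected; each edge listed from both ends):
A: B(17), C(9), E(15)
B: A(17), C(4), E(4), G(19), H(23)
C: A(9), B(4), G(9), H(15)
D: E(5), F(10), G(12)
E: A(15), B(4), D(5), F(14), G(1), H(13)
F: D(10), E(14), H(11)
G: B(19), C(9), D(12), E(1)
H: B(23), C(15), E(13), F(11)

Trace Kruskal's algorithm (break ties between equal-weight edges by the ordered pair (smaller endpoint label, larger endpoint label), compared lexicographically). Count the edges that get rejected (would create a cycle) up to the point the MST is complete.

1

Kruskal: consider edges lightest-first.
E-G (1): add — endpoints in different components.
B-C (4): add — endpoints in different components.
B-E (4): add — endpoints in different components.
D-E (5): add — endpoints in different components.
A-C (9): add — endpoints in different components.
C-G (9): skip — C and G already connected.
D-F (10): add — endpoints in different components.
F-H (11): add — endpoints in different components.
Edges rejected before the tree was complete: 1.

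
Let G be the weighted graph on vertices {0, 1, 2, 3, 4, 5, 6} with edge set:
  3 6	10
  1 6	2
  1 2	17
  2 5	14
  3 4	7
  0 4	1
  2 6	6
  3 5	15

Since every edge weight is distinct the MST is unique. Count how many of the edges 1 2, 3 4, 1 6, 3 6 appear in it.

3

Sort edges by weight, then run Kruskal:
0 4 (1): add — endpoints in different components.
1 6 (2): add — endpoints in different components.
2 6 (6): add — endpoints in different components.
3 4 (7): add — endpoints in different components.
3 6 (10): add — endpoints in different components.
2 5 (14): add — endpoints in different components.
MST edge set: {0 4, 1 6, 2 6, 3 4, 3 6, 2 5}.
Of the listed edges, {3 4, 1 6, 3 6} are in the MST → 3.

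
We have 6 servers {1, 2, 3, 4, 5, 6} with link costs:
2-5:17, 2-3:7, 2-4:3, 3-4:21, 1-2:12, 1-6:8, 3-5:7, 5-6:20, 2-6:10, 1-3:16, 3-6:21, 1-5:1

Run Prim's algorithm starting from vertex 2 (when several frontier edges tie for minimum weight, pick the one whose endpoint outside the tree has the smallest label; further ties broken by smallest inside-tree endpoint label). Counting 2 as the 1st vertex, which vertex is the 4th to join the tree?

Prim's algorithm from 2:
Step 1: cheapest edge leaving the tree is 2-4 (3); add 4.
Step 2: cheapest edge leaving the tree is 2-3 (7); add 3.
Step 3: cheapest edge leaving the tree is 3-5 (7); add 5.
Step 4: cheapest edge leaving the tree is 1-5 (1); add 1.
Step 5: cheapest edge leaving the tree is 1-6 (8); add 6.
Vertex order: 2, 4, 3, 5, 1, 6. The 4th vertex is 5.

5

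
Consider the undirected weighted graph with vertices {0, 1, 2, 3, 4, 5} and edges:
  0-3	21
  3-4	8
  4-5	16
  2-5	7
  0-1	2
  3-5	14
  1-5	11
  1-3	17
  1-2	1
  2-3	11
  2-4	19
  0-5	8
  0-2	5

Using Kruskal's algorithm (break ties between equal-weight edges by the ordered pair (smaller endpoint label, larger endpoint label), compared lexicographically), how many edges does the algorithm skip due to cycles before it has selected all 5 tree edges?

Kruskal's algorithm — process edges by increasing weight (ties by edge label):
1-2 (1): add — endpoints in different components.
0-1 (2): add — endpoints in different components.
0-2 (5): skip — 0 and 2 already connected.
2-5 (7): add — endpoints in different components.
0-5 (8): skip — 0 and 5 already connected.
3-4 (8): add — endpoints in different components.
1-5 (11): skip — 1 and 5 already connected.
2-3 (11): add — endpoints in different components.
Edges rejected before the tree was complete: 3.

3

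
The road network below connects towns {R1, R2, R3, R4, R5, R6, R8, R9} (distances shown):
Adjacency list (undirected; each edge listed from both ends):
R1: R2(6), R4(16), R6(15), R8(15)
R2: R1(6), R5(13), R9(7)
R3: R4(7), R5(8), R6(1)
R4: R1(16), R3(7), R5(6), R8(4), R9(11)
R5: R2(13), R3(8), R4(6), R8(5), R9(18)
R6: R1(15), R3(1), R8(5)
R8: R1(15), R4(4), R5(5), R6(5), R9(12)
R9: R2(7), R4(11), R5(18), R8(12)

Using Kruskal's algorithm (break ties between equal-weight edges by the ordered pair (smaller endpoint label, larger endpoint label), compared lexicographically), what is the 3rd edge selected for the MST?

R5-R8

Kruskal: consider edges lightest-first.
R3-R6 (1): add — endpoints in different components.
R4-R8 (4): add — endpoints in different components.
R5-R8 (5): add — endpoints in different components.
R6-R8 (5): add — endpoints in different components.
R1-R2 (6): add — endpoints in different components.
R4-R5 (6): skip — R4 and R5 already connected.
R2-R9 (7): add — endpoints in different components.
R3-R4 (7): skip — R4 and R3 already connected.
R3-R5 (8): skip — R5 and R3 already connected.
R4-R9 (11): add — endpoints in different components.
The 3rd edge added is R5-R8.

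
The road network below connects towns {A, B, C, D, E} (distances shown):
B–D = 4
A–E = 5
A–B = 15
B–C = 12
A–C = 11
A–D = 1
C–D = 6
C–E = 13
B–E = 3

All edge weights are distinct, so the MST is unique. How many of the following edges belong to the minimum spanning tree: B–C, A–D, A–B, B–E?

2

Kruskal's algorithm — process edges by increasing weight (ties by edge label):
A–D (1): add — endpoints in different components.
B–E (3): add — endpoints in different components.
B–D (4): add — endpoints in different components.
A–E (5): skip — A and E already connected.
C–D (6): add — endpoints in different components.
MST edge set: {A–D, B–E, B–D, C–D}.
Of the listed edges, {A–D, B–E} are in the MST → 2.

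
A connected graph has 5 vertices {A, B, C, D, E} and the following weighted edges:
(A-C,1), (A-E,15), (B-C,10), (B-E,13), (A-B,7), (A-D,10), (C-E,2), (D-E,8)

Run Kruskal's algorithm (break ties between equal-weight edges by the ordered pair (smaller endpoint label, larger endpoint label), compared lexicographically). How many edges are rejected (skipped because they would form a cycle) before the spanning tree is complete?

0

Kruskal: consider edges lightest-first.
A-C (1): add — endpoints in different components.
C-E (2): add — endpoints in different components.
A-B (7): add — endpoints in different components.
D-E (8): add — endpoints in different components.
Edges rejected before the tree was complete: 0.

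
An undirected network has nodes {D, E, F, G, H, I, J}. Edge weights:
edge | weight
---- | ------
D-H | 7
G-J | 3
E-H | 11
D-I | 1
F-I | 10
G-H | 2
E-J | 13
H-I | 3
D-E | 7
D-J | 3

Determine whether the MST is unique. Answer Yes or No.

Kruskal's algorithm — process edges by increasing weight (ties by edge label):
D-I (1): add — endpoints in different components.
G-H (2): add — endpoints in different components.
D-J (3): add — endpoints in different components.
G-J (3): add — endpoints in different components.
H-I (3): skip — H and I already connected.
D-E (7): add — endpoints in different components.
D-H (7): skip — D and H already connected.
F-I (10): add — endpoints in different components.
Non-tree edge H-I has weight 3, equal to the heaviest edge on its tree cycle — swapping gives another MST of the same weight. Not unique.

No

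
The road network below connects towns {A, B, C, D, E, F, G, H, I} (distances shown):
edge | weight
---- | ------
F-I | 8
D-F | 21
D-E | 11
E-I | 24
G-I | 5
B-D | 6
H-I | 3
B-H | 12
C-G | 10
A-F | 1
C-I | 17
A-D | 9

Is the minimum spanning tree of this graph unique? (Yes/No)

Yes

Kruskal: consider edges lightest-first.
A-F (1): add — endpoints in different components.
H-I (3): add — endpoints in different components.
G-I (5): add — endpoints in different components.
B-D (6): add — endpoints in different components.
F-I (8): add — endpoints in different components.
A-D (9): add — endpoints in different components.
C-G (10): add — endpoints in different components.
D-E (11): add — endpoints in different components.
Every non-tree edge has weight strictly greater than the heaviest edge on the tree path between its endpoints, so the MST is unique.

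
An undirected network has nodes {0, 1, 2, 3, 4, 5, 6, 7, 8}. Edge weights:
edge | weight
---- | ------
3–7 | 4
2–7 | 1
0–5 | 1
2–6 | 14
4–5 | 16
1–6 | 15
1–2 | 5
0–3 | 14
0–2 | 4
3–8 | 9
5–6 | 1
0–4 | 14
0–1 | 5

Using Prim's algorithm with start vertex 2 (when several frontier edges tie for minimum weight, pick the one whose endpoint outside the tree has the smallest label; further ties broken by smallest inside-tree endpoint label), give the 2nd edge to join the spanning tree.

0-2

Prim's algorithm from 2:
Step 1: frontier [2–7 1, 0–2 4, 1–2 5, 2–6 14] → take 2–7 (1); add 7.
Step 2: frontier [0–2 4, 1–2 5, 2–6 14, 3–7 4] → take 0–2 (4); add 0.
Step 3: frontier [0–5 1, 0–1 5, 0–3 14, 0–4 14, 1–2 5, 2–6 14, 3–7 4] → take 0–5 (1); add 5.
Step 4: frontier [0–1 5, 0–3 14, 0–4 14, 1–2 5, 2–6 14, 5–6 1, 4–5 16, 3–7 4] → take 5–6 (1); add 6.
Step 5: frontier [0–1 5, 0–3 14, 0–4 14, 1–2 5, 4–5 16, 1–6 15, 3–7 4] → take 3–7 (4); add 3.
Step 6: frontier [0–1 5, 0–4 14, 1–2 5, 3–8 9, 4–5 16, 1–6 15] → take 0–1 (5); add 1.
Step 7: frontier [0–4 14, 3–8 9, 4–5 16] → take 3–8 (9); add 8.
Step 8: frontier [0–4 14, 4–5 16] → take 0–4 (14); add 4.
The 2nd edge added is 0–2.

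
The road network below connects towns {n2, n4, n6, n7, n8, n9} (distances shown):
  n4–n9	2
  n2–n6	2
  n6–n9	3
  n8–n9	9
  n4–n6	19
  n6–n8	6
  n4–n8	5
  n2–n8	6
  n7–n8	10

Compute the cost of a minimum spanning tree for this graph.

22

Kruskal's algorithm — process edges by increasing weight (ties by edge label):
n2–n6 (2): add — endpoints in different components.
n4–n9 (2): add — endpoints in different components.
n6–n9 (3): add — endpoints in different components.
n4–n8 (5): add — endpoints in different components.
n2–n8 (6): skip — n8 and n2 already connected.
n6–n8 (6): skip — n8 and n6 already connected.
n8–n9 (9): skip — n8 and n9 already connected.
n7–n8 (10): add — endpoints in different components.
MST edges: n2–n6, n4–n9, n6–n9, n4–n8, n7–n8; total weight 2+2+3+5+10 = 22.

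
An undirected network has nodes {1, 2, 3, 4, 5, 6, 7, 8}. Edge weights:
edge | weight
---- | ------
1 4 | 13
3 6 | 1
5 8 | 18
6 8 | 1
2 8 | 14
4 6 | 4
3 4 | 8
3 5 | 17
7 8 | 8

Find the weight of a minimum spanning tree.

58

Prim's algorithm from 4:
Step 1: cheapest edge leaving the tree is 4 6 (4); add 6.
Step 2: cheapest edge leaving the tree is 3 6 (1); add 3.
Step 3: cheapest edge leaving the tree is 6 8 (1); add 8.
Step 4: cheapest edge leaving the tree is 7 8 (8); add 7.
Step 5: cheapest edge leaving the tree is 1 4 (13); add 1.
Step 6: cheapest edge leaving the tree is 2 8 (14); add 2.
Step 7: cheapest edge leaving the tree is 3 5 (17); add 5.
MST edges: 4 6, 3 6, 6 8, 7 8, 1 4, 2 8, 3 5; total weight 4+1+1+8+13+14+17 = 58.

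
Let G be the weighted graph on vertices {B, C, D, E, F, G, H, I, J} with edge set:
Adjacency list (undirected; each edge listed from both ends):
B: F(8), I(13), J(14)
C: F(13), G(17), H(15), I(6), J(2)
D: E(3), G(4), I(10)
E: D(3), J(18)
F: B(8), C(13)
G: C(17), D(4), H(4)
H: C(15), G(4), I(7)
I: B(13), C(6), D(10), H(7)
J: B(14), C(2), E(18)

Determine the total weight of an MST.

Grow the tree from I using Prim:
Step 1: cheapest edge leaving the tree is C I (6); add C.
Step 2: cheapest edge leaving the tree is C J (2); add J.
Step 3: cheapest edge leaving the tree is H I (7); add H.
Step 4: cheapest edge leaving the tree is G H (4); add G.
Step 5: cheapest edge leaving the tree is D G (4); add D.
Step 6: cheapest edge leaving the tree is D E (3); add E.
Step 7: cheapest edge leaving the tree is B I (13); add B.
Step 8: cheapest edge leaving the tree is B F (8); add F.
MST edges: C I, C J, H I, G H, D G, D E, B I, B F; total weight 6+2+7+4+4+3+13+8 = 47.

47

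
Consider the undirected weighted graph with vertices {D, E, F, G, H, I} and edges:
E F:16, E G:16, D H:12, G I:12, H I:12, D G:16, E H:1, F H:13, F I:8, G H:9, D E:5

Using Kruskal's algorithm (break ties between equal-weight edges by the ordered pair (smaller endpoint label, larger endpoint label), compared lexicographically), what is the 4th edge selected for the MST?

Kruskal: consider edges lightest-first.
E H (1): add. Components now {D} {E,H} {F} {G} {I}
D E (5): add. Components now {D,E,H} {F} {G} {I}
F I (8): add. Components now {D,E,H} {F,I} {G}
G H (9): add. Components now {D,E,G,H} {F,I}
D H (12): skip — D and H already connected.
G I (12): add. Components now {D,E,F,G,H,I}
The 4th edge added is G H.

G-H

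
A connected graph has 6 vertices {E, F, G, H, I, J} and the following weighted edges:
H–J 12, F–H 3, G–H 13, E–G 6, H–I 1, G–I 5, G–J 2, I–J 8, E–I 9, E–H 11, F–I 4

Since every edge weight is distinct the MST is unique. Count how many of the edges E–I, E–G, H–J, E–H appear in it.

1

Sort edges by weight, then run Kruskal:
H–I (1): add. Components now {E} {F} {G} {H,I} {J}
G–J (2): add. Components now {E} {F} {G,J} {H,I}
F–H (3): add. Components now {E} {F,H,I} {G,J}
F–I (4): skip — F and I already connected.
G–I (5): add. Components now {E} {F,G,H,I,J}
E–G (6): add. Components now {E,F,G,H,I,J}
MST edge set: {H–I, G–J, F–H, G–I, E–G}.
Of the listed edges, {E–G} are in the MST → 1.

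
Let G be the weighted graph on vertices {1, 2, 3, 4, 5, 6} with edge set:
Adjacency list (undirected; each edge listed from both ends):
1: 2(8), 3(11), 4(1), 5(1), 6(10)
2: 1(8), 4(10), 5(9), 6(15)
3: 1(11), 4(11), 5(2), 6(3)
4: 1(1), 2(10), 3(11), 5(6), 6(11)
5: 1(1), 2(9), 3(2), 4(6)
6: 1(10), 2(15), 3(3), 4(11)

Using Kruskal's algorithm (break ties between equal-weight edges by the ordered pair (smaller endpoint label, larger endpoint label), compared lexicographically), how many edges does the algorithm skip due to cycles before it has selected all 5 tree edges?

Kruskal: consider edges lightest-first.
1 4 (1): add — endpoints in different components.
1 5 (1): add — endpoints in different components.
3 5 (2): add — endpoints in different components.
3 6 (3): add — endpoints in different components.
4 5 (6): skip — 4 and 5 already connected.
1 2 (8): add — endpoints in different components.
Edges rejected before the tree was complete: 1.

1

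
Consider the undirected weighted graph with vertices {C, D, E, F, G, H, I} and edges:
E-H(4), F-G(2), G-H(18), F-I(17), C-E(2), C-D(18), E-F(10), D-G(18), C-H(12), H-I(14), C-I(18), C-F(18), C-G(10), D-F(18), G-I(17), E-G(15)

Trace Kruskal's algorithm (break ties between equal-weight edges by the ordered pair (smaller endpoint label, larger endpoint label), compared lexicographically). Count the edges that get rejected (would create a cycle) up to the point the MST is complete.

5

Sort edges by weight, then run Kruskal:
C-E (2): add. Components now {C,E} {D} {F} {G} {H} {I}
F-G (2): add. Components now {C,E} {D} {F,G} {H} {I}
E-H (4): add. Components now {C,E,H} {D} {F,G} {I}
C-G (10): add. Components now {C,E,F,G,H} {D} {I}
E-F (10): skip — E and F already connected.
C-H (12): skip — C and H already connected.
H-I (14): add. Components now {C,E,F,G,H,I} {D}
E-G (15): skip — E and G already connected.
F-I (17): skip — F and I already connected.
G-I (17): skip — G and I already connected.
C-D (18): add. Components now {C,D,E,F,G,H,I}
Edges rejected before the tree was complete: 5.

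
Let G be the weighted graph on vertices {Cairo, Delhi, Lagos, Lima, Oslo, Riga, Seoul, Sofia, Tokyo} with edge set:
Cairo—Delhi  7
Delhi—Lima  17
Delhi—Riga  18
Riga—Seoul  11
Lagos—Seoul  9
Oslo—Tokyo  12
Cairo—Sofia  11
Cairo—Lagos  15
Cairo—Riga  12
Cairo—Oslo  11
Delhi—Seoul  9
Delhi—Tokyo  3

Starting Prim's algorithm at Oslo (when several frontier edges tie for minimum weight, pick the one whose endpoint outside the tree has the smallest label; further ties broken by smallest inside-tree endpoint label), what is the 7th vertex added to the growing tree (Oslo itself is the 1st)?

Riga

Prim, starting at Oslo.
Step 1: frontier [Cairo—Oslo 11, Oslo—Tokyo 12] → take Cairo—Oslo (11); add Cairo.
Step 2: frontier [Cairo—Delhi 7, Cairo—Sofia 11, Cairo—Riga 12, Cairo—Lagos 15, Oslo—Tokyo 12] → take Cairo—Delhi (7); add Delhi.
Step 3: frontier [Cairo—Sofia 11, Cairo—Riga 12, Cairo—Lagos 15, Delhi—Tokyo 3, Delhi—Seoul 9, Delhi—Lima 17, Delhi—Riga 18, Oslo—Tokyo 12] → take Delhi—Tokyo (3); add Tokyo.
Step 4: frontier [Cairo—Sofia 11, Cairo—Riga 12, Cairo—Lagos 15, Delhi—Seoul 9, Delhi—Lima 17, Delhi—Riga 18] → take Delhi—Seoul (9); add Seoul.
Step 5: frontier [Cairo—Sofia 11, Cairo—Riga 12, Cairo—Lagos 15, Delhi—Lima 17, Delhi—Riga 18, Lagos—Seoul 9, Riga—Seoul 11] → take Lagos—Seoul (9); add Lagos.
Step 6: frontier [Cairo—Sofia 11, Cairo—Riga 12, Delhi—Lima 17, Delhi—Riga 18, Riga—Seoul 11] → take Riga—Seoul (11); add Riga.
Step 7: frontier [Cairo—Sofia 11, Delhi—Lima 17] → take Cairo—Sofia (11); add Sofia.
Step 8: frontier [Delhi—Lima 17] → take Delhi—Lima (17); add Lima.
Vertex order: Oslo, Cairo, Delhi, Tokyo, Seoul, Lagos, Riga, Sofia, Lima. The 7th vertex is Riga.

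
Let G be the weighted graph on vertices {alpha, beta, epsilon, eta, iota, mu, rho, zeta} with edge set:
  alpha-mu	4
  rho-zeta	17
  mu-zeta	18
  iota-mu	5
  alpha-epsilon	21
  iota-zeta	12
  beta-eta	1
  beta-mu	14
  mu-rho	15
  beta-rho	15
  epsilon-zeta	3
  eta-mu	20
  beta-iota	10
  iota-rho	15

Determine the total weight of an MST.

50

Prim's algorithm from zeta:
Step 1: cheapest edge leaving the tree is epsilon-zeta (3); add epsilon.
Step 2: cheapest edge leaving the tree is iota-zeta (12); add iota.
Step 3: cheapest edge leaving the tree is iota-mu (5); add mu.
Step 4: cheapest edge leaving the tree is alpha-mu (4); add alpha.
Step 5: cheapest edge leaving the tree is beta-iota (10); add beta.
Step 6: cheapest edge leaving the tree is beta-eta (1); add eta.
Step 7: cheapest edge leaving the tree is beta-rho (15); add rho.
MST edges: epsilon-zeta, iota-zeta, iota-mu, alpha-mu, beta-iota, beta-eta, beta-rho; total weight 3+12+5+4+10+1+15 = 50.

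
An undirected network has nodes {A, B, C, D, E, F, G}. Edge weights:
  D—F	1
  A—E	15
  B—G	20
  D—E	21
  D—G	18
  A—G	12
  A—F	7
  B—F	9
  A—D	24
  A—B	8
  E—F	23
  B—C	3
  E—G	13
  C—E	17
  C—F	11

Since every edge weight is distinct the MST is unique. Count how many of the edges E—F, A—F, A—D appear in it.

1

Sort edges by weight, then run Kruskal:
D—F (1): add. Components now {A} {B} {C} {D,F} {E} {G}
B—C (3): add. Components now {A} {B,C} {D,F} {E} {G}
A—F (7): add. Components now {A,D,F} {B,C} {E} {G}
A—B (8): add. Components now {A,B,C,D,F} {E} {G}
B—F (9): skip — B and F already connected.
C—F (11): skip — C and F already connected.
A—G (12): add. Components now {A,B,C,D,F,G} {E}
E—G (13): add. Components now {A,B,C,D,E,F,G}
MST edge set: {D—F, B—C, A—F, A—B, A—G, E—G}.
Of the listed edges, {A—F} are in the MST → 1.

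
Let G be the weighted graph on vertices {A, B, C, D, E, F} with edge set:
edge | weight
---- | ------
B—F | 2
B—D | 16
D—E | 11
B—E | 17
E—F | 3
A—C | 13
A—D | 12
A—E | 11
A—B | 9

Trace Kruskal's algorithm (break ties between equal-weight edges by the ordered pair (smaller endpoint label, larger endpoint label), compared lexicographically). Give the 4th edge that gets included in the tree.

D-E

Kruskal's algorithm — process edges by increasing weight (ties by edge label):
B—F (2): add. Components now {A} {B,F} {C} {D} {E}
E—F (3): add. Components now {A} {B,E,F} {C} {D}
A—B (9): add. Components now {A,B,E,F} {C} {D}
A—E (11): skip — A and E already connected.
D—E (11): add. Components now {A,B,D,E,F} {C}
A—D (12): skip — A and D already connected.
A—C (13): add. Components now {A,B,C,D,E,F}
The 4th edge added is D—E.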